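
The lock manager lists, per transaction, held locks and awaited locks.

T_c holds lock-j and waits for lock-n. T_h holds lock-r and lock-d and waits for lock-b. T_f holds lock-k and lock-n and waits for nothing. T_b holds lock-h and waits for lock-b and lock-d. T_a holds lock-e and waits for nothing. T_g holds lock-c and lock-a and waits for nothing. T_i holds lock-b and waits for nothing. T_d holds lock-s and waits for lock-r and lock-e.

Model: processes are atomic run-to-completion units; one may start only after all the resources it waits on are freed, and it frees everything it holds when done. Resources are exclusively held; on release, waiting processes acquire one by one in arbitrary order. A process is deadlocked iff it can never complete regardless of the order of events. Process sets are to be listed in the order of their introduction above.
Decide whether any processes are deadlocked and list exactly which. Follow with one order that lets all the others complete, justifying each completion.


Nothing here is deadlocked.
Key observation: the wait relation is loop-free; peeling off processes with no waits unwinds the whole state.
The rest can finish in the order T_i, T_h, T_a, T_d, T_b, T_f, T_g, T_c.
Walking it through:
  run T_i (it waits on nothing); releases lock-b
  T_h waits on lock-b — all released -> runs and releases lock-r and lock-d
  run T_a (it waits on nothing); releases lock-e
  T_d waits on lock-r and lock-e — all released -> runs and releases lock-s
  T_b waits on lock-b and lock-d — all released -> runs and releases lock-h
  run T_f (it waits on nothing); releases lock-k and lock-n
  run T_g (it waits on nothing); releases lock-c and lock-a
  T_c waits on lock-n — all released -> runs and releases lock-j


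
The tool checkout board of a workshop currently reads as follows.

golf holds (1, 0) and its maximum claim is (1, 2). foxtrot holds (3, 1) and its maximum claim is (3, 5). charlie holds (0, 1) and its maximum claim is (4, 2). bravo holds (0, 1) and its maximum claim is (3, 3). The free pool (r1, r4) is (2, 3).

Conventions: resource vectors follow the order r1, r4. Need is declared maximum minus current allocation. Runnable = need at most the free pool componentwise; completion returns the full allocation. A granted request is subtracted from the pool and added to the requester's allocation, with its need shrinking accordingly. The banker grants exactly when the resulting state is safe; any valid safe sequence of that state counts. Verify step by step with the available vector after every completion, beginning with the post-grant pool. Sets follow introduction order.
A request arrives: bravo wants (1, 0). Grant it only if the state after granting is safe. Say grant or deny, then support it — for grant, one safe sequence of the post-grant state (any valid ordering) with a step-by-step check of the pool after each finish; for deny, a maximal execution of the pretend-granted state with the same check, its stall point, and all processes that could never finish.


GRANT. The post-grant state is safe; one safe sequence: golf, bravo, foxtrot, charlie.
Key observation: the transfer keeps a workable pool ((1, 3)); golf starts the safe sequence.
Verifying the post-grant state step by step:
  pool = (1, 3)
  run golf (needs (0, 2), free (1, 3)); after release of (1, 0) the pool is (2, 3)
  run bravo (needs (2, 2), free (2, 3)); after release of (1, 1) the pool is (3, 4)
  run foxtrot (needs (0, 4), free (3, 4)); after release of (3, 1) the pool is (6, 5)
  run charlie (needs (4, 1), free (6, 5)); after release of (0, 1) the pool is (6, 6)


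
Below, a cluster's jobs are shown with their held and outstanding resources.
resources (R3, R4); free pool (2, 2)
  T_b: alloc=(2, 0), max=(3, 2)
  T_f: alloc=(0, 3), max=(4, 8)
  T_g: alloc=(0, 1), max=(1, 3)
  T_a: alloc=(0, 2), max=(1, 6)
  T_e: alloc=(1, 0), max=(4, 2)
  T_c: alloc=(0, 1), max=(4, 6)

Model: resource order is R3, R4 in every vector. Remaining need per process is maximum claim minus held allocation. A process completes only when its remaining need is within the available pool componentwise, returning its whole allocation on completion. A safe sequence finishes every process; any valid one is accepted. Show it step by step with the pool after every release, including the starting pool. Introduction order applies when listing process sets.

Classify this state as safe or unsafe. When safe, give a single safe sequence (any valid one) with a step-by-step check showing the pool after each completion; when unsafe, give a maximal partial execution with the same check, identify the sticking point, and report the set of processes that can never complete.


UNSAFE.
Key observation: no order helps: past T_b, T_e, T_g, the free pool tops out at (5, 3), below what each blocked process needs in R4.
A maximal execution: T_b, T_e, T_g — then nothing else fits. Walking it through:
  pool = (2, 2)
  T_b: need (1, 2) fits (2, 2); releases (2, 0), pool now (4, 2)
  T_e: need (3, 2) fits (4, 2); releases (1, 0), pool now (5, 2)
  T_g: need (1, 2) fits (5, 2); releases (0, 1), pool now (5, 3)
  T_f still needs (4, 5) but only (5, 3) is free — short on R4
  T_a still needs (1, 4) but only (5, 3) is free — short on R4
  T_c still needs (4, 5) but only (5, 3) is free — short on R4
Permanently blocked: T_f, T_a and T_c.


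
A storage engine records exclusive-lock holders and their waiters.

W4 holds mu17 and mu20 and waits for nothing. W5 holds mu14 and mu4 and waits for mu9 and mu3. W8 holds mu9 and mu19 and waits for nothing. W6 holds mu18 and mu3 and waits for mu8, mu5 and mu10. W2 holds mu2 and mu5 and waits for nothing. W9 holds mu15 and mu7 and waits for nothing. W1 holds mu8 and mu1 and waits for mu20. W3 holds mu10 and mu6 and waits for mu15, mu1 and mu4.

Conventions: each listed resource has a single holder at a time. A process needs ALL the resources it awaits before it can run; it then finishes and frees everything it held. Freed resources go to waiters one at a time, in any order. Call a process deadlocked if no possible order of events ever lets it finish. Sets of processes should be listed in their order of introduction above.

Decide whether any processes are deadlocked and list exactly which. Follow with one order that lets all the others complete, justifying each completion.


Deadlocked: W5, W6 and W3.
Key observation: W5 -> W6 -> W3 -> W5 is a circular wait — nothing in it can go first; no other process is dragged down with it.
The rest can finish in the order W8, W4, W9, W2, W1.
Verifying each step:
  W8: no waits; runs immediately, freeing mu9 and mu19
  W4: no waits; runs immediately, freeing mu17 and mu20
  W9: no waits; runs immediately, freeing mu15 and mu7
  W2: no waits; runs immediately, freeing mu2 and mu5
  W1: everything it awaited (mu20) is free; runs, freeing mu8 and mu1


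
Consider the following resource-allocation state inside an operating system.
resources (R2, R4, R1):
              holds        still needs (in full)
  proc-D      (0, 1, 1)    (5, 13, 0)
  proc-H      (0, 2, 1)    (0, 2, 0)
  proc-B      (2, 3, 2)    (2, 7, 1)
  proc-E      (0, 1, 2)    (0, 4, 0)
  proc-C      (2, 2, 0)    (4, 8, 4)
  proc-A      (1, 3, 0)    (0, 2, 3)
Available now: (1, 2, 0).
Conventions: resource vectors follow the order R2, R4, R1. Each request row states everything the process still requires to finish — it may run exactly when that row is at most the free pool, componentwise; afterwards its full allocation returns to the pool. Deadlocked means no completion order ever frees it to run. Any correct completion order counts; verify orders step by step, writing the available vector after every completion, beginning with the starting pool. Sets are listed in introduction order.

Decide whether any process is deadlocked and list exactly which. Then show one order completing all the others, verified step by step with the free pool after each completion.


The deadlocked set is empty.
Key observation: the pool covers proc-H at once, and every later process fits after earlier releases.
One completion order for the rest: proc-H, proc-E, proc-A, proc-B, proc-C, proc-D. Step-by-step check:
  pool = (1, 2, 0)
  run proc-H (needs (0, 2, 0), free (1, 2, 0)); after release of (0, 2, 1) the pool is (1, 4, 1)
  run proc-E (needs (0, 4, 0), free (1, 4, 1)); after release of (0, 1, 2) the pool is (1, 5, 3)
  run proc-A (needs (0, 2, 3), free (1, 5, 3)); after release of (1, 3, 0) the pool is (2, 8, 3)
  run proc-B (needs (2, 7, 1), free (2, 8, 3)); after release of (2, 3, 2) the pool is (4, 11, 5)
  run proc-C (needs (4, 8, 4), free (4, 11, 5)); after release of (2, 2, 0) the pool is (6, 13, 5)
  run proc-D (needs (5, 13, 0), free (6, 13, 5)); after release of (0, 1, 1) the pool is (6, 14, 6)


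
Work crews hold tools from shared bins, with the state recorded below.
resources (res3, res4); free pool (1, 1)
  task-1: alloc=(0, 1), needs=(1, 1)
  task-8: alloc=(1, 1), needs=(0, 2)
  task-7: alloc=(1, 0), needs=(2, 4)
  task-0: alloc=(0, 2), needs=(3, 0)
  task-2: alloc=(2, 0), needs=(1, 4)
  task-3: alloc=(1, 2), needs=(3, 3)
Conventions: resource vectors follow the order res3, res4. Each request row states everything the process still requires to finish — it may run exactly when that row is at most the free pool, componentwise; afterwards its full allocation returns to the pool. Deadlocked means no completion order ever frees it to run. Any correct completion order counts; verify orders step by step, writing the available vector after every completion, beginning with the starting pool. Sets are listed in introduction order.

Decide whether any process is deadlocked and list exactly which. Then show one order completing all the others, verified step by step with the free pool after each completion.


The deadlocked set is task-7, task-0, task-2 and task-3.
Key observation: after task-1, task-8 the pool peaks at (2, 3), and each blocked process is short somewhere: task-7 on res4; task-0 on res3; task-2 on res4; task-3 on res3.
A valid finishing order for the others: task-1, task-8. Check, step by step:
  pool = (1, 1)
  task-1 needs (1, 1) <= (1, 1) -> finishes; pool += (0, 1) = (1, 2)
  task-8 needs (0, 2) <= (1, 2) -> finishes; pool += (1, 1) = (2, 3)
The stuck group stays short no matter what:
  task-7 still needs (2, 4) but only (2, 3) is free — short on res4
  task-0 still needs (3, 0) but only (2, 3) is free — short on res3
  task-2 still needs (1, 4) but only (2, 3) is free — short on res4
  task-3 still needs (3, 3) but only (2, 3) is free — short on res3


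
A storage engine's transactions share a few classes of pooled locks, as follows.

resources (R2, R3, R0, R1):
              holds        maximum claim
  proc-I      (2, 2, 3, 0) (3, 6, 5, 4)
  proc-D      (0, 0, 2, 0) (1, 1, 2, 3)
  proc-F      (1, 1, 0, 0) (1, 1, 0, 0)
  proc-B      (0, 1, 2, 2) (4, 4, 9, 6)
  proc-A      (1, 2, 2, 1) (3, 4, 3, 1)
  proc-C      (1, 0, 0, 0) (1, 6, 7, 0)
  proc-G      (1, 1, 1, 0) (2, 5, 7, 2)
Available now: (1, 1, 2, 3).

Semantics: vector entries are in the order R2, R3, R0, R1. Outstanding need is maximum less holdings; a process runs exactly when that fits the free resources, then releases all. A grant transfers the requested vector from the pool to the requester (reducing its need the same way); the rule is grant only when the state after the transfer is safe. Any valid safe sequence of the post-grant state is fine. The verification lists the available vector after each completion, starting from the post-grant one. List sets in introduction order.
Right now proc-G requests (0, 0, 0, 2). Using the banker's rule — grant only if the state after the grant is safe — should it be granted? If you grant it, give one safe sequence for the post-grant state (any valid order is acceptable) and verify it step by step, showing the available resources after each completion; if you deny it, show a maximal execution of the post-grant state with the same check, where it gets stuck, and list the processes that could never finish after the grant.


DENY — the pretend-granted state is unsafe.
Key observation: after proc-F, proc-A the pool peaks at (3, 4, 4, 2), and each blocked process is short somewhere: proc-I on R1; proc-D on R1; proc-B on R2, R0, R1; proc-C on R3, R0; proc-G on R0.
On the post-grant state, proc-F, proc-A is a maximal run — nothing extends it. Walking it through:
  pool = (1, 1, 2, 1)
  proc-F: need (0, 0, 0, 0) fits (1, 1, 2, 1); releases (1, 1, 0, 0), pool now (2, 2, 2, 1)
  proc-A: need (2, 2, 1, 0) fits (2, 2, 2, 1); releases (1, 2, 2, 1), pool now (3, 4, 4, 2)
  proc-I cannot run: need (1, 4, 2, 4) vs free (3, 4, 4, 2) (insufficient R1)
  proc-D cannot run: need (1, 1, 0, 3) vs free (3, 4, 4, 2) (insufficient R1)
  proc-B cannot run: need (4, 3, 7, 4) vs free (3, 4, 4, 2) (insufficient R2, R0 and R1)
  proc-C cannot run: need (0, 6, 7, 0) vs free (3, 4, 4, 2) (insufficient R3 and R0)
  proc-G cannot run: need (1, 4, 6, 0) vs free (3, 4, 4, 2) (insufficient R0)
Had the request been granted, proc-I, proc-D, proc-B, proc-C and proc-G could never finish.


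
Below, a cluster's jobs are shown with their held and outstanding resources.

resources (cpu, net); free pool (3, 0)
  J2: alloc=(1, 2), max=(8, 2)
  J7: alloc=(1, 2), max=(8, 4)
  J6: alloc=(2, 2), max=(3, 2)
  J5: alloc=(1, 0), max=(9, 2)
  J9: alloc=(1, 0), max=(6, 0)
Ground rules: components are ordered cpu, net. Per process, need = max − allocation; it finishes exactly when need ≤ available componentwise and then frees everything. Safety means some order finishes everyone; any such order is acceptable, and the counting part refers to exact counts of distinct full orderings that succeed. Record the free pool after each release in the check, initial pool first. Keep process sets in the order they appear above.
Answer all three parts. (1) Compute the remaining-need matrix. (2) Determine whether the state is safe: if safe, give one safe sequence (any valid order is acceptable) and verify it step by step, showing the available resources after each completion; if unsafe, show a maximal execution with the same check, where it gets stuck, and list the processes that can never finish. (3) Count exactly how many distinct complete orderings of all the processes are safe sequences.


(1) Outstanding need per process (order cpu, net):
  J2: (7, 0)
  J7: (7, 2)
  J6: (1, 0)
  J5: (8, 2)
  J9: (5, 0)
(2) UNSAFE.
Key observation: cpu is the bottleneck — with J6, J9 done the pool holds (6, 2), short of every remaining need.
The run J6, J9 cannot be extended any further. Walking it through:
  pool = (3, 0)
  J6: need (1, 0) fits (3, 0); releases (2, 2), pool now (5, 2)
  J9: need (5, 0) fits (5, 2); releases (1, 0), pool now (6, 2)
  J2 still needs (7, 0) but only (6, 2) is free — short on cpu
  J7 still needs (7, 2) but only (6, 2) is free — short on cpu
  J5 still needs (8, 2) but only (6, 2) is free — short on cpu
Permanently blocked: J2, J7 and J5.
(3) The exact count: 0 of the possible complete orderings are safe sequences.


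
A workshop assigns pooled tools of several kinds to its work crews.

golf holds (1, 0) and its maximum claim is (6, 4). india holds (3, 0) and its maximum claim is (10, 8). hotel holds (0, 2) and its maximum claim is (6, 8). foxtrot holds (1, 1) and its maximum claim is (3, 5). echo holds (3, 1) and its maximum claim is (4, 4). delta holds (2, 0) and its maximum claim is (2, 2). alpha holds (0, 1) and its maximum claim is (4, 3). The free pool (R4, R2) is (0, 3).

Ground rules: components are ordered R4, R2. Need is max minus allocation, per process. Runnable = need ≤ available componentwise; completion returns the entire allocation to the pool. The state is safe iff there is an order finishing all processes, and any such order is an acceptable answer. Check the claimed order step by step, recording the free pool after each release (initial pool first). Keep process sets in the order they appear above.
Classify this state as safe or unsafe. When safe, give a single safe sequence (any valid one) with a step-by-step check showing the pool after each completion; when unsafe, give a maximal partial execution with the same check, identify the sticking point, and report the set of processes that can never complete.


The state is SAFE; one workable sequence: delta, echo, foxtrot, alpha, hotel, golf, india.
Key observation: at echo the run first touches a limit — (1, 3) against (2, 3), exact on a resource it actually requests.
Verifying each step:
  pool = (0, 3)
  delta needs (0, 2) <= (0, 3) -> finishes; pool += (2, 0) = (2, 3)
  echo needs (1, 3) <= (2, 3) -> finishes; pool += (3, 1) = (5, 4)
  foxtrot needs (2, 4) <= (5, 4) -> finishes; pool += (1, 1) = (6, 5)
  alpha needs (4, 2) <= (6, 5) -> finishes; pool += (0, 1) = (6, 6)
  hotel needs (6, 6) <= (6, 6) -> finishes; pool += (0, 2) = (6, 8)
  golf needs (5, 4) <= (6, 8) -> finishes; pool += (1, 0) = (7, 8)
  india needs (7, 8) <= (7, 8) -> finishes; pool += (3, 0) = (10, 8)


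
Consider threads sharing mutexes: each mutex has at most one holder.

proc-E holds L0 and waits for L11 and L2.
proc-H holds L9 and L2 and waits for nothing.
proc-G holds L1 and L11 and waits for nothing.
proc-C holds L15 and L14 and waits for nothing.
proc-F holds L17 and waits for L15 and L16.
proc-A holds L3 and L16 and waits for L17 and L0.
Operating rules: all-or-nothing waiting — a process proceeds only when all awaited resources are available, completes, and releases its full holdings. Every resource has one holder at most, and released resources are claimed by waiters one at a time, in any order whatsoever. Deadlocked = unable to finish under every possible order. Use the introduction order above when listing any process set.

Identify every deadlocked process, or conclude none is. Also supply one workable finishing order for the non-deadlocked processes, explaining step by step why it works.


Deadlocked: proc-F and proc-A.
Key observation: proc-F -> proc-A -> proc-F is a circular wait — nothing in it can go first; no other process is dragged down with it.
A valid finishing order for the others: proc-G, proc-H, proc-C, proc-E.
Verifying each step:
  proc-G waits on nothing -> runs at once and releases L1 and L11
  proc-H waits on nothing -> runs at once and releases L9 and L2
  proc-C waits on nothing -> runs at once and releases L15 and L14
  proc-E waits on L11 and L2 — all released -> runs and releases L0


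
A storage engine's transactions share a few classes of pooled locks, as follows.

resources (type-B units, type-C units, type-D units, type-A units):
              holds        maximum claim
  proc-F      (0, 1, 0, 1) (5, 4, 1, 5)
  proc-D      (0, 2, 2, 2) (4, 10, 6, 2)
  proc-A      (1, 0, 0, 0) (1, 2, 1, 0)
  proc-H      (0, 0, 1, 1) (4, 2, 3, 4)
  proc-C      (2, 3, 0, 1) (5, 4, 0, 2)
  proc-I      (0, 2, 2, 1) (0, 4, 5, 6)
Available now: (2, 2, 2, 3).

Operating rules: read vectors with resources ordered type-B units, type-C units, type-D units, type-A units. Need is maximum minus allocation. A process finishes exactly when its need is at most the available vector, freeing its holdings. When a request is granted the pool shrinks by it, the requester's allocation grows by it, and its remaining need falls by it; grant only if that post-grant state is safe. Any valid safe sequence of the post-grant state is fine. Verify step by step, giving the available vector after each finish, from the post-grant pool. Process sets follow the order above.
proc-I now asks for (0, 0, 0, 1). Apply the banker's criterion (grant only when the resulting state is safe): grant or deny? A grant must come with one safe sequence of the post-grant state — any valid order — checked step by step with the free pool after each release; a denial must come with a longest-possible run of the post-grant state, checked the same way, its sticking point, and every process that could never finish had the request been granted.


GRANT — the state after the grant stays safe, e.g. via proc-A, proc-C, proc-H, proc-F, proc-I, proc-D.
Key observation: after the grant the pool drops to (2, 2, 2, 2), which still lets proc-A finish first and unwind the rest.
Verifying the post-grant state step by step:
  pool = (2, 2, 2, 2)
  proc-A: need (0, 2, 1, 0) fits (2, 2, 2, 2); releases (1, 0, 0, 0), pool now (3, 2, 2, 2)
  proc-C: need (3, 1, 0, 1) fits (3, 2, 2, 2); releases (2, 3, 0, 1), pool now (5, 5, 2, 3)
  proc-H: need (4, 2, 2, 3) fits (5, 5, 2, 3); releases (0, 0, 1, 1), pool now (5, 5, 3, 4)
  proc-F: need (5, 3, 1, 4) fits (5, 5, 3, 4); releases (0, 1, 0, 1), pool now (5, 6, 3, 5)
  proc-I: need (0, 2, 3, 4) fits (5, 6, 3, 5); releases (0, 2, 2, 2), pool now (5, 8, 5, 7)
  proc-D: need (4, 8, 4, 0) fits (5, 8, 5, 7); releases (0, 2, 2, 2), pool now (5, 10, 7, 9)


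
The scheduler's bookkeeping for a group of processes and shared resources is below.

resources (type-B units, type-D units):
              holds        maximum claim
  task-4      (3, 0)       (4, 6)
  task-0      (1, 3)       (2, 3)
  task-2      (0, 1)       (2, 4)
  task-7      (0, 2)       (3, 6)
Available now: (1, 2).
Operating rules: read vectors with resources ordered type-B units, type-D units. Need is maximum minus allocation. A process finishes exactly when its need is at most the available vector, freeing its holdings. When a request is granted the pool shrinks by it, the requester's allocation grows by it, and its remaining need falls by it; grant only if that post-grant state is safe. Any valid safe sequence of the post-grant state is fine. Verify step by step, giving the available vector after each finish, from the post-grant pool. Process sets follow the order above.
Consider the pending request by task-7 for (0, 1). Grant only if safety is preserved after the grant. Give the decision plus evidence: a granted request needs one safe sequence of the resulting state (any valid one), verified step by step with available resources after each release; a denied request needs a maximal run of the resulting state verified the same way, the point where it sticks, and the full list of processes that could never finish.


DENY. Granting would leave the state unsafe.
Key observation: after task-0, task-2 the pool peaks at (2, 5), and each blocked process is short somewhere: task-4 on type-D units; task-7 on type-B units.
After a pretend grant, a maximal execution: task-0, task-2 — then nothing else fits. Step-by-step check:
  pool = (1, 1)
  run task-0 (needs (1, 0), free (1, 1)); after release of (1, 3) the pool is (2, 4)
  run task-2 (needs (2, 3), free (2, 4)); after release of (0, 1) the pool is (2, 5)
  task-4 still needs (1, 6) but only (2, 5) is free — short on type-D units
  task-7 still needs (3, 3) but only (2, 5) is free — short on type-B units
Had the request been granted, task-4 and task-7 could never finish.


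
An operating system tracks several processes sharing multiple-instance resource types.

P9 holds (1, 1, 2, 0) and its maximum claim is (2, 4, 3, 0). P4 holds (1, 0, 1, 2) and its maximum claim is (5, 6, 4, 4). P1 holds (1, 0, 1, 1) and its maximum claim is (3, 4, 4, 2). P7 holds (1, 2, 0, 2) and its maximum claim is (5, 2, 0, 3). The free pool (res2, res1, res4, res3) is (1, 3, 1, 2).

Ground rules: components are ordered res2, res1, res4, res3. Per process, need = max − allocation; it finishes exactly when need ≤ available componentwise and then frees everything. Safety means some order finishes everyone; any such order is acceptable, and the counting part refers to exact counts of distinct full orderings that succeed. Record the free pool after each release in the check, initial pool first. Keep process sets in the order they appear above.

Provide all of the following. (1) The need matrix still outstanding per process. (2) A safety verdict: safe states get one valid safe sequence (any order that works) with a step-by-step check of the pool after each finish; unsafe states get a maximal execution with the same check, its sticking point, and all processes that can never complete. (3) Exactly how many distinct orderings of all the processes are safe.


(1) Remaining need (order res2, res1, res4, res3):
  P9: (1, 3, 1, 0)
  P4: (4, 6, 3, 2)
  P1: (2, 4, 3, 1)
  P7: (4, 0, 0, 1)
(2) UNSAFE — no complete ordering exists.
Key observation: no order helps: past P9, P1, the free pool tops out at (3, 4, 4, 3), below what each blocked process needs in res2.
Going as far as possible: P9, P1; after that, nothing fits. Check, step by step:
  pool = (1, 3, 1, 2)
  run P9 (needs (1, 3, 1, 0), free (1, 3, 1, 2)); after release of (1, 1, 2, 0) the pool is (2, 4, 3, 2)
  run P1 (needs (2, 4, 3, 1), free (2, 4, 3, 2)); after release of (1, 0, 1, 1) the pool is (3, 4, 4, 3)
  blocked: P4 wants (4, 6, 3, 2), pool (3, 4, 4, 3) — not enough res2 and res1
  blocked: P7 wants (4, 0, 0, 1), pool (3, 4, 4, 3) — not enough res2
Processes that can never finish: P4 and P7.
(3) Precisely 0 of the possible complete orderings are safe sequences.


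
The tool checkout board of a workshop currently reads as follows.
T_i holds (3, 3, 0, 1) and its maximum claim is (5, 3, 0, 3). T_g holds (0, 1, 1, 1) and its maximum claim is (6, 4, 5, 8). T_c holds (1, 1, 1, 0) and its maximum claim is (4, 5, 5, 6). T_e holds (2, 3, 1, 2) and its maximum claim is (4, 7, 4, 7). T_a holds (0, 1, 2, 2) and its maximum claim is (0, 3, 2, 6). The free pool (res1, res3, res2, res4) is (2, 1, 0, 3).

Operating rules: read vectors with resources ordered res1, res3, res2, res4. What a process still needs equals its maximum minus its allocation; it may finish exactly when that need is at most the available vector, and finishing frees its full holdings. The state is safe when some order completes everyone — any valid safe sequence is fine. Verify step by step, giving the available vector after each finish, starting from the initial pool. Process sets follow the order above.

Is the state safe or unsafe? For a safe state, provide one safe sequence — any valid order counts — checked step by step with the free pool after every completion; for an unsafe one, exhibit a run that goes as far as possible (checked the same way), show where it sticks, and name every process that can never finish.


UNSAFE.
Key observation: no order helps: past T_i, T_a, the free pool tops out at (5, 5, 2, 6), below what each blocked process needs in res2.
Going as far as possible: T_i, T_a; after that, nothing fits. Step-by-step check:
  pool = (2, 1, 0, 3)
  T_i needs (2, 0, 0, 2) <= (2, 1, 0, 3) -> finishes; pool += (3, 3, 0, 1) = (5, 4, 0, 4)
  T_a needs (0, 2, 0, 4) <= (5, 4, 0, 4) -> finishes; pool += (0, 1, 2, 2) = (5, 5, 2, 6)
  T_g cannot run: need (6, 3, 4, 7) vs free (5, 5, 2, 6) (insufficient res1, res2 and res4)
  T_c cannot run: need (3, 4, 4, 6) vs free (5, 5, 2, 6) (insufficient res2)
  T_e cannot run: need (2, 4, 3, 5) vs free (5, 5, 2, 6) (insufficient res2)
Never able to finish: T_g, T_c and T_e.


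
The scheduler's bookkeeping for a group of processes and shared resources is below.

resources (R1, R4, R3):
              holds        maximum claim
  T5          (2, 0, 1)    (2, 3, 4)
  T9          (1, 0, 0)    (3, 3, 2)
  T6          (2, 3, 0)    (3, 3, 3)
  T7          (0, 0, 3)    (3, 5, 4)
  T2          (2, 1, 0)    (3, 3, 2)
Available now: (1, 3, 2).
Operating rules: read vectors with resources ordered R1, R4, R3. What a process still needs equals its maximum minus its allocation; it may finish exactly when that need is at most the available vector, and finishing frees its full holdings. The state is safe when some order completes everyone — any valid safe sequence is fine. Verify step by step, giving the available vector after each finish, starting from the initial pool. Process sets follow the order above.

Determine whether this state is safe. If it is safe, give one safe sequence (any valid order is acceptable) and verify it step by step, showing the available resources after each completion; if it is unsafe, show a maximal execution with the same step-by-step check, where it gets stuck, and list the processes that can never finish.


UNSAFE.
Key observation: after T2, T9 the pool peaks at (4, 4, 2), and each blocked process is short somewhere: T5 on R3; T6 on R3; T7 on R4.
A maximal execution: T2, T9 — then nothing else fits. Verifying each step:
  pool = (1, 3, 2)
  T2 needs (1, 2, 2) <= (1, 3, 2) -> finishes; pool += (2, 1, 0) = (3, 4, 2)
  T9 needs (2, 3, 2) <= (3, 4, 2) -> finishes; pool += (1, 0, 0) = (4, 4, 2)
  blocked: T5 wants (0, 3, 3), pool (4, 4, 2) — not enough R3
  blocked: T6 wants (1, 0, 3), pool (4, 4, 2) — not enough R3
  blocked: T7 wants (3, 5, 1), pool (4, 4, 2) — not enough R4
Processes that can never finish: T5, T6 and T7.


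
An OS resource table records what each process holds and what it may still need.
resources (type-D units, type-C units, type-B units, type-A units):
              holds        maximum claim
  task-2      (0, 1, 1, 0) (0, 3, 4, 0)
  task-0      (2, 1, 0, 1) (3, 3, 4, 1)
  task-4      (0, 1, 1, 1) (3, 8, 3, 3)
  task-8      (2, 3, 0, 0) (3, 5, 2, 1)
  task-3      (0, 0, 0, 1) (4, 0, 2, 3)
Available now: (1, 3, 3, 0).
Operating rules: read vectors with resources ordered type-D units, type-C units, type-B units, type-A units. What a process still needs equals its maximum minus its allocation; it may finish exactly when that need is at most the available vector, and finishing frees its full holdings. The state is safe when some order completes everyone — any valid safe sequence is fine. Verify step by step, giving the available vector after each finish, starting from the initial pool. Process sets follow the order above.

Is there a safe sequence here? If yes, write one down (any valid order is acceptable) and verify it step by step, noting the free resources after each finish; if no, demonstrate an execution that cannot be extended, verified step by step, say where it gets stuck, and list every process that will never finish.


The state is UNSAFE.
Key observation: type-A units is the bottleneck — with task-2, task-0, task-8 done the pool holds (5, 8, 4, 1), short of every remaining need.
The run task-2, task-0, task-8 cannot be extended any further. Check, step by step:
  pool = (1, 3, 3, 0)
  task-2 needs (0, 2, 3, 0) <= (1, 3, 3, 0) -> finishes; pool += (0, 1, 1, 0) = (1, 4, 4, 0)
  task-0 needs (1, 2, 4, 0) <= (1, 4, 4, 0) -> finishes; pool += (2, 1, 0, 1) = (3, 5, 4, 1)
  task-8 needs (1, 2, 2, 1) <= (3, 5, 4, 1) -> finishes; pool += (2, 3, 0, 0) = (5, 8, 4, 1)
  task-4 cannot run: need (3, 7, 2, 2) vs free (5, 8, 4, 1) (insufficient type-A units)
  task-3 cannot run: need (4, 0, 2, 2) vs free (5, 8, 4, 1) (insufficient type-A units)
Never able to finish: task-4 and task-3.


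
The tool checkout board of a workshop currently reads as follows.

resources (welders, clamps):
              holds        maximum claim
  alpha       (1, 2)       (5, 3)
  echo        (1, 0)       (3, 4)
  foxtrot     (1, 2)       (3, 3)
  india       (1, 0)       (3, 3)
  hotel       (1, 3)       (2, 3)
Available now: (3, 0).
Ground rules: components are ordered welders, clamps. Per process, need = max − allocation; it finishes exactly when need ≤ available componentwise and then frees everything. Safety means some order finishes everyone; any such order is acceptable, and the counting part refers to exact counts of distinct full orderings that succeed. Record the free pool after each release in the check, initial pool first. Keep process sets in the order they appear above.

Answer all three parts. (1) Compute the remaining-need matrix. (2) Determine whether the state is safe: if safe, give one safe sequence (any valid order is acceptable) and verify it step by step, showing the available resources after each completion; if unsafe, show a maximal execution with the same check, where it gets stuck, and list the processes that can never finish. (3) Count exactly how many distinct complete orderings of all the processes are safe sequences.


(1) Need matrix, components ordered welders, clamps:
  alpha: (4, 1)
  echo: (2, 4)
  foxtrot: (2, 1)
  india: (2, 3)
  hotel: (1, 0)
(2) SAFE — a valid safe sequence is hotel, foxtrot, alpha, echo, india.
Key observation: no step in this order meets a requested resource exactly; the smallest headroom is 1, first reached at alpha (need (4, 1), pool (5, 5)).
Verifying each step:
  pool = (3, 0)
  hotel needs (1, 0) <= (3, 0) -> finishes; pool += (1, 3) = (4, 3)
  foxtrot needs (2, 1) <= (4, 3) -> finishes; pool += (1, 2) = (5, 5)
  alpha needs (4, 1) <= (5, 5) -> finishes; pool += (1, 2) = (6, 7)
  echo needs (2, 4) <= (6, 7) -> finishes; pool += (1, 0) = (7, 7)
  india needs (2, 3) <= (7, 7) -> finishes; pool += (1, 0) = (8, 7)
(3) Exactly 16 of the possible complete orderings are safe sequences.


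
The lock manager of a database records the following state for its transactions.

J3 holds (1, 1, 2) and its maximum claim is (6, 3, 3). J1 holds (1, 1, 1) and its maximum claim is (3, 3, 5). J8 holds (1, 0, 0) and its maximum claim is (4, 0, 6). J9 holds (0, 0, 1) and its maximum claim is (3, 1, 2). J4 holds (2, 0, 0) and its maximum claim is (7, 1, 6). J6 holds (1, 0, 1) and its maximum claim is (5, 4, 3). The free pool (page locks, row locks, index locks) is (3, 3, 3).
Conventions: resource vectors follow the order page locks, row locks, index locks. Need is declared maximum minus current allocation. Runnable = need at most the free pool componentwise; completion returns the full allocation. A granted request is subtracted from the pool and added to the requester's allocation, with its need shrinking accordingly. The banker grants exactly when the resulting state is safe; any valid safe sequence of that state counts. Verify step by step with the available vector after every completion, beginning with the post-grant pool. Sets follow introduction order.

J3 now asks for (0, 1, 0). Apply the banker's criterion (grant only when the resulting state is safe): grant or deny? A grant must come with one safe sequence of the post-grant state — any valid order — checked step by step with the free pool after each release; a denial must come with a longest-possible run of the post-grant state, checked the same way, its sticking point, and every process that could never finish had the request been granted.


DENY: after the grant no complete ordering would exist.
Key observation: after J9, J1 the pool peaks at (4, 3, 5), and each blocked process is short somewhere: J3 on page locks; J8 on index locks; J4 on page locks, index locks; J6 on row locks.
After a pretend grant, a maximal execution: J9, J1 — then nothing else fits. Step-by-step check:
  pool = (3, 2, 3)
  J9 needs (3, 1, 1) <= (3, 2, 3) -> finishes; pool += (0, 0, 1) = (3, 2, 4)
  J1 needs (2, 2, 4) <= (3, 2, 4) -> finishes; pool += (1, 1, 1) = (4, 3, 5)
  J3 cannot run: need (5, 1, 1) vs free (4, 3, 5) (insufficient page locks)
  J8 cannot run: need (3, 0, 6) vs free (4, 3, 5) (insufficient index locks)
  J4 cannot run: need (5, 1, 6) vs free (4, 3, 5) (insufficient page locks and index locks)
  J6 cannot run: need (4, 4, 2) vs free (4, 3, 5) (insufficient row locks)
Had the request been granted, J3, J8, J4 and J6 could never finish.


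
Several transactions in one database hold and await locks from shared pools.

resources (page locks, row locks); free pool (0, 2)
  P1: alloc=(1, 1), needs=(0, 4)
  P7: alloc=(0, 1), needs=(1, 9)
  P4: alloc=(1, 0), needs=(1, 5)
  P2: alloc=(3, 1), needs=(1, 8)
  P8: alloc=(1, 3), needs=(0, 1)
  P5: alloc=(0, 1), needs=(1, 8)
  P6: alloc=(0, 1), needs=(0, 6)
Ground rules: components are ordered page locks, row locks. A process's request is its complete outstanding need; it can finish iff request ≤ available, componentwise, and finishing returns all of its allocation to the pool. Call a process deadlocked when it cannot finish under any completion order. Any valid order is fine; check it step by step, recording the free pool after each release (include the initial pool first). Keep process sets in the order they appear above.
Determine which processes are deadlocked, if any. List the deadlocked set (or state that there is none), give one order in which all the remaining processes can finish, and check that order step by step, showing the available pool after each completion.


Deadlocked set: P7, P2 and P5.
Key observation: after P8, P1, P6, P4 complete, (3, 7) is the best the pool ever gets, yet each leftover process wants more row locks.
One completion order for the rest: P8, P1, P6, P4. Check, step by step:
  pool = (0, 2)
  P8: need (0, 1) fits (0, 2); releases (1, 3), pool now (1, 5)
  P1: need (0, 4) fits (1, 5); releases (1, 1), pool now (2, 6)
  P6: need (0, 6) fits (2, 6); releases (0, 1), pool now (2, 7)
  P4: need (1, 5) fits (2, 7); releases (1, 0), pool now (3, 7)
The blocked processes can never fit:
  P7 cannot run: need (1, 9) vs free (3, 7) (insufficient row locks)
  P2 cannot run: need (1, 8) vs free (3, 7) (insufficient row locks)
  P5 cannot run: need (1, 8) vs free (3, 7) (insufficient row locks)


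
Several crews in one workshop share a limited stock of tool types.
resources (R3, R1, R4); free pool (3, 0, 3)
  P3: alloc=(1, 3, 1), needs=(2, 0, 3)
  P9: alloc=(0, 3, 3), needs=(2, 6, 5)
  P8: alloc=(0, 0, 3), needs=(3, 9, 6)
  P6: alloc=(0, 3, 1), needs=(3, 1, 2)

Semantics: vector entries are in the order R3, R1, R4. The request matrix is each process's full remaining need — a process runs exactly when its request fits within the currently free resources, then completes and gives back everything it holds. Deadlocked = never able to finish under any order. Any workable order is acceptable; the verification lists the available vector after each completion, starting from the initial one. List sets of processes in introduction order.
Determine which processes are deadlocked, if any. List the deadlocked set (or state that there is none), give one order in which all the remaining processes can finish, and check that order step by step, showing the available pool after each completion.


Nothing here is deadlocked.
Key observation: beginning at P3, releases accumulate fast enough that every process eventually fits.
The rest can finish in the order P3, P6, P9, P8. Step-by-step check:
  pool = (3, 0, 3)
  run P3 (needs (2, 0, 3), free (3, 0, 3)); after release of (1, 3, 1) the pool is (4, 3, 4)
  run P6 (needs (3, 1, 2), free (4, 3, 4)); after release of (0, 3, 1) the pool is (4, 6, 5)
  run P9 (needs (2, 6, 5), free (4, 6, 5)); after release of (0, 3, 3) the pool is (4, 9, 8)
  run P8 (needs (3, 9, 6), free (4, 9, 8)); after release of (0, 0, 3) the pool is (4, 9, 11)


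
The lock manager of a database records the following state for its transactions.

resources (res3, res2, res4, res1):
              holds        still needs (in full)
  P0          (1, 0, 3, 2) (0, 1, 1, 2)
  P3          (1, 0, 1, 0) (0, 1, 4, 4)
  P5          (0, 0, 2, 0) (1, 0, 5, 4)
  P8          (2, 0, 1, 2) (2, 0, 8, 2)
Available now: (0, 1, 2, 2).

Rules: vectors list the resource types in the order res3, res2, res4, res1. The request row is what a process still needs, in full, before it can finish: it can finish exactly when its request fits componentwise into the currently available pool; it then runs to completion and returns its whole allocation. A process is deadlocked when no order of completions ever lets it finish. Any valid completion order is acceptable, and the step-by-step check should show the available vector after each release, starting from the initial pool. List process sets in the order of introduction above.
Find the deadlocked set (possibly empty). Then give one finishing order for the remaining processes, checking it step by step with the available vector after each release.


Nothing here is deadlocked.
Key observation: starting with P0, each completion frees enough for the next — no one is permanently blocked.
One completion order for the rest: P0, P3, P5, P8. Check, step by step:
  pool = (0, 1, 2, 2)
  P0: need (0, 1, 1, 2) fits (0, 1, 2, 2); releases (1, 0, 3, 2), pool now (1, 1, 5, 4)
  P3: need (0, 1, 4, 4) fits (1, 1, 5, 4); releases (1, 0, 1, 0), pool now (2, 1, 6, 4)
  P5: need (1, 0, 5, 4) fits (2, 1, 6, 4); releases (0, 0, 2, 0), pool now (2, 1, 8, 4)
  P8: need (2, 0, 8, 2) fits (2, 1, 8, 4); releases (2, 0, 1, 2), pool now (4, 1, 9, 6)


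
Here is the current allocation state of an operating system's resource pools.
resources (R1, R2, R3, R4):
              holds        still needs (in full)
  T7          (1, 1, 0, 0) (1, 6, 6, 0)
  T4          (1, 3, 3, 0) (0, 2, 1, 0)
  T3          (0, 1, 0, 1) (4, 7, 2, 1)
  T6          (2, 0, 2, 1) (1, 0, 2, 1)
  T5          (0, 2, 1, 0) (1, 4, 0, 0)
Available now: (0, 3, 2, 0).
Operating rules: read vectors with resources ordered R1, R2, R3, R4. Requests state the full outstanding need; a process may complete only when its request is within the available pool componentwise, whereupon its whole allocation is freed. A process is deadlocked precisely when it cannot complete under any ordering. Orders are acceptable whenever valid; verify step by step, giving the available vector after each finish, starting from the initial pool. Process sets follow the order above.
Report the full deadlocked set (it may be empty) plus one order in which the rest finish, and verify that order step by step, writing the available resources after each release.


Deadlocked set: T3 and T6.
Key observation: the wall is R4: completing T4, T5, T7 brings the pool only to (2, 9, 6, 0), and all the rest need more.
One completion order for the rest: T4, T5, T7. Verifying each step:
  pool = (0, 3, 2, 0)
  run T4 (needs (0, 2, 1, 0), free (0, 3, 2, 0)); after release of (1, 3, 3, 0) the pool is (1, 6, 5, 0)
  run T5 (needs (1, 4, 0, 0), free (1, 6, 5, 0)); after release of (0, 2, 1, 0) the pool is (1, 8, 6, 0)
  run T7 (needs (1, 6, 6, 0), free (1, 8, 6, 0)); after release of (1, 1, 0, 0) the pool is (2, 9, 6, 0)
None of the blocked processes ever fits:
  T3 cannot run: need (4, 7, 2, 1) vs free (2, 9, 6, 0) (insufficient R1 and R4)
  T6 cannot run: need (1, 0, 2, 1) vs free (2, 9, 6, 0) (insufficient R4)
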